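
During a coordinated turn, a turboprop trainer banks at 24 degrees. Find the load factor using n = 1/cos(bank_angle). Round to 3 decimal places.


Step 1: Convert 24 degrees to radians = 0.418879
Step 2: cos(24 deg) = 0.913545
Step 3: n = 1 / 0.913545 = 1.095

1.095


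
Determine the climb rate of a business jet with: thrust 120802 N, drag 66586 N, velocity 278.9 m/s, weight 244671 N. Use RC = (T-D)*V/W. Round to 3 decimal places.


Step 1: Excess thrust = T - D = 120802 - 66586 = 54216 N
Step 2: Excess power = 54216 * 278.9 = 15120842.4 W
Step 3: RC = 15120842.4 / 244671 = 61.801 m/s

61.801


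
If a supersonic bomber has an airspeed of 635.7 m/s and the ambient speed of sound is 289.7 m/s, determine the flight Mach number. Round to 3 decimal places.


Step 1: M = V / a = 635.7 / 289.7
Step 2: M = 2.194

2.194


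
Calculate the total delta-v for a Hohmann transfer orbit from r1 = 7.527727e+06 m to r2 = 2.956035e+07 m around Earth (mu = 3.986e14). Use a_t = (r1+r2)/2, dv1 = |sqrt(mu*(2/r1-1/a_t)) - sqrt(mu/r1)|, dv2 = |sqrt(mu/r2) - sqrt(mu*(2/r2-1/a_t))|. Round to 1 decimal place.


Step 1: Transfer semi-major axis a_t = (7.527727e+06 + 2.956035e+07) / 2 = 1.854404e+07 m
Step 2: v1 (circular at r1) = sqrt(mu/r1) = 7276.74 m/s
Step 3: v_t1 = sqrt(mu*(2/r1 - 1/a_t)) = 9187.33 m/s
Step 4: dv1 = |9187.33 - 7276.74| = 1910.59 m/s
Step 5: v2 (circular at r2) = 3672.09 m/s, v_t2 = 2339.61 m/s
Step 6: dv2 = |3672.09 - 2339.61| = 1332.48 m/s
Step 7: Total delta-v = 1910.59 + 1332.48 = 3243.1 m/s

3243.1


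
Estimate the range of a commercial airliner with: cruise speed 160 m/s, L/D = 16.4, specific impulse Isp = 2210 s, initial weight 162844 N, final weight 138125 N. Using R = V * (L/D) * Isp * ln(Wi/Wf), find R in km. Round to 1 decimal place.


Step 1: Coefficient = V * (L/D) * Isp = 160 * 16.4 * 2210 = 5799040.0 m
Step 2: Wi/Wf = 162844 / 138125 = 1.178961
Step 3: ln(1.178961) = 0.164634
Step 4: R = 5799040.0 * 0.164634 = 954716.9 m = 954.7 km

954.7


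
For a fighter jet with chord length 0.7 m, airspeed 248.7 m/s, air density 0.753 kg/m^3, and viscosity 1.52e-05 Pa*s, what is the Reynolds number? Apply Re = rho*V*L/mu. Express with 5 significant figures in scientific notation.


Step 1: Numerator = rho * V * L = 0.753 * 248.7 * 0.7 = 131.08977
Step 2: Re = 131.08977 / 1.52e-05
Step 3: Re = 8.6243e+06

8.6243e+06


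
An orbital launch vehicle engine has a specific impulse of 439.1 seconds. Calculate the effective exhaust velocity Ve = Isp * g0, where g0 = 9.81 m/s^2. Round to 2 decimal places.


Step 1: Ve = Isp * g0 = 439.1 * 9.81
Step 2: Ve = 4307.57 m/s

4307.57


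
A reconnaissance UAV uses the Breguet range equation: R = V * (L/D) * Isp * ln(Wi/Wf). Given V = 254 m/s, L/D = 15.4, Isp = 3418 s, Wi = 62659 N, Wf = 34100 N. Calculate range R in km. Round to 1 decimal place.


Step 1: Coefficient = V * (L/D) * Isp = 254 * 15.4 * 3418 = 13369848.8 m
Step 2: Wi/Wf = 62659 / 34100 = 1.837507
Step 3: ln(1.837507) = 0.60841
Step 4: R = 13369848.8 * 0.60841 = 8134348.9 m = 8134.3 km

8134.3


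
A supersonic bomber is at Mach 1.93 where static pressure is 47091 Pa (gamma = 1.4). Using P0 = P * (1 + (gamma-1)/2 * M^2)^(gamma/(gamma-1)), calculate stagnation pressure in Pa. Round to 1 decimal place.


Step 1: (gamma-1)/2 * M^2 = 0.2 * 3.7249 = 0.74498
Step 2: 1 + 0.74498 = 1.74498
Step 3: Exponent gamma/(gamma-1) = 3.5
Step 4: P0 = 47091 * 1.74498^3.5 = 330525.1 Pa

330525.1


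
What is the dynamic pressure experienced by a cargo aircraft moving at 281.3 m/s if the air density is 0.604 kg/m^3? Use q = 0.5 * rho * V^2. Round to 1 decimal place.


Step 1: V^2 = 281.3^2 = 79129.69
Step 2: q = 0.5 * 0.604 * 79129.69
Step 3: q = 23897.2 Pa

23897.2


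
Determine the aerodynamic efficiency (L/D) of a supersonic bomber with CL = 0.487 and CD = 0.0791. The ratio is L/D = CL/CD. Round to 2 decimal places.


Step 1: L/D = CL / CD = 0.487 / 0.0791
Step 2: L/D = 6.16

6.16


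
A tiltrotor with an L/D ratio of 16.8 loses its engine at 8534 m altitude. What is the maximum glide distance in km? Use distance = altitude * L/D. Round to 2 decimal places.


Step 1: Glide distance = altitude * L/D = 8534 * 16.8 = 143371.2 m
Step 2: Convert to km: 143371.2 / 1000 = 143.37 km

143.37


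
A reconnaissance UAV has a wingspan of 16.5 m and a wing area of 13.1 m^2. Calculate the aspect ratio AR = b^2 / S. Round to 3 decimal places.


Step 1: b^2 = 16.5^2 = 272.25
Step 2: AR = 272.25 / 13.1 = 20.782

20.782


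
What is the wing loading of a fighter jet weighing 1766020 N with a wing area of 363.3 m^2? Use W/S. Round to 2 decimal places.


Step 1: Wing loading = W / S = 1766020 / 363.3
Step 2: Wing loading = 4861.05 N/m^2

4861.05


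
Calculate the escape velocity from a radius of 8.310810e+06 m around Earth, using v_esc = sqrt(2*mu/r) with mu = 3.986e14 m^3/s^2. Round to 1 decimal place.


Step 1: 2*mu/r = 2 * 3.986e14 / 8.310810e+06 = 95923261.3909
Step 2: v_esc = sqrt(95923261.3909) = 9794.0 m/s

9794.0


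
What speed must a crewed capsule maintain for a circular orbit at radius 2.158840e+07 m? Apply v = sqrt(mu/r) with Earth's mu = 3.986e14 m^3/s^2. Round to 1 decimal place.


Step 1: mu / r = 3.986e14 / 2.158840e+07 = 18463619.3511
Step 2: v = sqrt(18463619.3511) = 4296.9 m/s

4296.9


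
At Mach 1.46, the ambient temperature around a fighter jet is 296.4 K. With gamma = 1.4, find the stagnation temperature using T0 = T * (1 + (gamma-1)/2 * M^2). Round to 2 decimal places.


Step 1: (gamma-1)/2 = 0.2
Step 2: M^2 = 2.1316
Step 3: 1 + 0.2 * 2.1316 = 1.42632
Step 4: T0 = 296.4 * 1.42632 = 422.76 K

422.76


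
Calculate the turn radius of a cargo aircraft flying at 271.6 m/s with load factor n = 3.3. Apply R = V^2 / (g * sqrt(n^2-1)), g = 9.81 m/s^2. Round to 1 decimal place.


Step 1: V^2 = 271.6^2 = 73766.56
Step 2: n^2 - 1 = 3.3^2 - 1 = 9.89
Step 3: sqrt(9.89) = 3.144837
Step 4: R = 73766.56 / (9.81 * 3.144837) = 2391.1 m

2391.1


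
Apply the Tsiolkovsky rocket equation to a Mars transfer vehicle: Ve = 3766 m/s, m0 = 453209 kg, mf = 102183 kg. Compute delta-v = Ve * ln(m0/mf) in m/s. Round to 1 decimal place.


Step 1: Mass ratio m0/mf = 453209 / 102183 = 4.435268
Step 2: ln(4.435268) = 1.489588
Step 3: delta-v = 3766 * 1.489588 = 5609.8 m/s

5609.8


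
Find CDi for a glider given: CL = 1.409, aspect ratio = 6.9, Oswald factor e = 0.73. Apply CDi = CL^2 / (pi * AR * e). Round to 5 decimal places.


Step 1: CL^2 = 1.409^2 = 1.985281
Step 2: pi * AR * e = 3.14159 * 6.9 * 0.73 = 15.824202
Step 3: CDi = 1.985281 / 15.824202 = 0.12546

0.12546


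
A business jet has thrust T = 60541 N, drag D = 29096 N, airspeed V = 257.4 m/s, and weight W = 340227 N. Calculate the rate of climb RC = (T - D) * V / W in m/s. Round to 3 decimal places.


Step 1: Excess thrust = T - D = 60541 - 29096 = 31445 N
Step 2: Excess power = 31445 * 257.4 = 8093943.0 W
Step 3: RC = 8093943.0 / 340227 = 23.790 m/s

23.790


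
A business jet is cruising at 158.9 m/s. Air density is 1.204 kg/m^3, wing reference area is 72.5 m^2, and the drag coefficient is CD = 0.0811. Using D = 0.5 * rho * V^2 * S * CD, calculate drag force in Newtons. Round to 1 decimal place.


Step 1: Dynamic pressure q = 0.5 * 1.204 * 158.9^2 = 15200.0244 Pa
Step 2: Drag D = q * S * CD = 15200.0244 * 72.5 * 0.0811
Step 3: D = 89372.3 N

89372.3


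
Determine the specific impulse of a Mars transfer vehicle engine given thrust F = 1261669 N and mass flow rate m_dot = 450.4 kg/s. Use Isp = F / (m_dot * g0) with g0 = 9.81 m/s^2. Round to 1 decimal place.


Step 1: m_dot * g0 = 450.4 * 9.81 = 4418.42
Step 2: Isp = 1261669 / 4418.42 = 285.5 s

285.5


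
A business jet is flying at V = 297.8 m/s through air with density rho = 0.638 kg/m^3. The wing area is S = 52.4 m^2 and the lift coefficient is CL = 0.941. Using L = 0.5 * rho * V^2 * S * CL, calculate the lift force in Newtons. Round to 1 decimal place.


Step 1: Calculate dynamic pressure q = 0.5 * 0.638 * 297.8^2 = 0.5 * 0.638 * 88684.84 = 28290.464 Pa
Step 2: Multiply by wing area and lift coefficient: L = 28290.464 * 52.4 * 0.941
Step 3: L = 1482420.3115 * 0.941 = 1394957.5 N

1394957.5


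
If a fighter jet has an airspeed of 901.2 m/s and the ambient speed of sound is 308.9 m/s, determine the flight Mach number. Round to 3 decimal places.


Step 1: M = V / a = 901.2 / 308.9
Step 2: M = 2.917

2.917


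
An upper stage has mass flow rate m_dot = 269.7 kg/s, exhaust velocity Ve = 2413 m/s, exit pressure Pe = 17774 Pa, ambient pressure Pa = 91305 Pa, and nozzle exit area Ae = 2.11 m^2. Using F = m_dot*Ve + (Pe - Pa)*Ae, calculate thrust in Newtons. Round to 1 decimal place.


Step 1: Momentum thrust = m_dot * Ve = 269.7 * 2413 = 650786.1 N
Step 2: Pressure thrust = (Pe - Pa) * Ae = (17774 - 91305) * 2.11 = -155150.41 N
Step 3: Total thrust F = 650786.1 + -155150.41 = 495635.7 N

495635.7


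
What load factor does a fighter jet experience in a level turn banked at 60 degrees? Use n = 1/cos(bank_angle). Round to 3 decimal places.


Step 1: Convert 60 degrees to radians = 1.047198
Step 2: cos(60 deg) = 0.5
Step 3: n = 1 / 0.5 = 2.000

2.000


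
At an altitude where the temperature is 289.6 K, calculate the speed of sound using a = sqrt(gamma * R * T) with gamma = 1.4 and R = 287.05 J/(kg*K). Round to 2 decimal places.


Step 1: gamma * R * T = 1.4 * 287.05 * 289.6 = 116381.552
Step 2: a = sqrt(116381.552) = 341.15 m/s

341.15


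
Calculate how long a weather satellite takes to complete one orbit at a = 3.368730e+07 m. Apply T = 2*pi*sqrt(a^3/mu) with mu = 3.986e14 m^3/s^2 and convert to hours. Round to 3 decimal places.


Step 1: a^3 / mu = 3.822950e+22 / 3.986e14 = 9.590943e+07
Step 2: sqrt(9.590943e+07) = 9793.3361 s
Step 3: T = 2*pi * 9793.3361 = 61533.35 s
Step 4: T in hours = 61533.35 / 3600 = 17.093 hours

17.093


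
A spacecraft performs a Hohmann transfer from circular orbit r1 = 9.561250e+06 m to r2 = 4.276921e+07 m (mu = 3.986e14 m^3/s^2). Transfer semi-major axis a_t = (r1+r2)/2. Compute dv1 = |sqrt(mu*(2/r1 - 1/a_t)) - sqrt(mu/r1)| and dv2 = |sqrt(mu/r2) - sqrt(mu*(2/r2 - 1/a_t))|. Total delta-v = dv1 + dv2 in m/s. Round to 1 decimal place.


Step 1: Transfer semi-major axis a_t = (9.561250e+06 + 4.276921e+07) / 2 = 2.616523e+07 m
Step 2: v1 (circular at r1) = sqrt(mu/r1) = 6456.71 m/s
Step 3: v_t1 = sqrt(mu*(2/r1 - 1/a_t)) = 8254.95 m/s
Step 4: dv1 = |8254.95 - 6456.71| = 1798.24 m/s
Step 5: v2 (circular at r2) = 3052.83 m/s, v_t2 = 1845.43 m/s
Step 6: dv2 = |3052.83 - 1845.43| = 1207.4 m/s
Step 7: Total delta-v = 1798.24 + 1207.4 = 3005.6 m/s

3005.6


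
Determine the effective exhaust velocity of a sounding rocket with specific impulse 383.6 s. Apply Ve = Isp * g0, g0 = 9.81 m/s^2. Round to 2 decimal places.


Step 1: Ve = Isp * g0 = 383.6 * 9.81
Step 2: Ve = 3763.12 m/s

3763.12


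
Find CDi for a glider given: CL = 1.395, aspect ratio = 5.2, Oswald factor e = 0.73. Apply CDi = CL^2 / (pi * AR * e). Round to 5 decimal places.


Step 1: CL^2 = 1.395^2 = 1.946025
Step 2: pi * AR * e = 3.14159 * 5.2 * 0.73 = 11.925486
Step 3: CDi = 1.946025 / 11.925486 = 0.16318

0.16318


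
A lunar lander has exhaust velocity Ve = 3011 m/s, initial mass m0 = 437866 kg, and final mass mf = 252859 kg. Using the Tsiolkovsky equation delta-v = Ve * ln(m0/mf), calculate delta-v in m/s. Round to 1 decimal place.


Step 1: Mass ratio m0/mf = 437866 / 252859 = 1.731661
Step 2: ln(1.731661) = 0.549081
Step 3: delta-v = 3011 * 0.549081 = 1653.3 m/s

1653.3


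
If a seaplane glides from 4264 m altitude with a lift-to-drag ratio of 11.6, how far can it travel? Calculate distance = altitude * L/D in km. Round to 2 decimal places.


Step 1: Glide distance = altitude * L/D = 4264 * 11.6 = 49462.4 m
Step 2: Convert to km: 49462.4 / 1000 = 49.46 km

49.46


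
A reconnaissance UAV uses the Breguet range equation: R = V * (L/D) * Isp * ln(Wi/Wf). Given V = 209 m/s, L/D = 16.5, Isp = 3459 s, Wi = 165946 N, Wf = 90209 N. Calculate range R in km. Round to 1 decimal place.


Step 1: Coefficient = V * (L/D) * Isp = 209 * 16.5 * 3459 = 11928361.5 m
Step 2: Wi/Wf = 165946 / 90209 = 1.839573
Step 3: ln(1.839573) = 0.609533
Step 4: R = 11928361.5 * 0.609533 = 7270732.8 m = 7270.7 km

7270.7


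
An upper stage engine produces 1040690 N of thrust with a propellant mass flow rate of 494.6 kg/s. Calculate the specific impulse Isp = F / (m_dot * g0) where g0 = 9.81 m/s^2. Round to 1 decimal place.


Step 1: m_dot * g0 = 494.6 * 9.81 = 4852.03
Step 2: Isp = 1040690 / 4852.03 = 214.5 s

214.5


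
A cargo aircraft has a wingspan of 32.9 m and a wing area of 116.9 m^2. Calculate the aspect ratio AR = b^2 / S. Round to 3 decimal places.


Step 1: b^2 = 32.9^2 = 1082.41
Step 2: AR = 1082.41 / 116.9 = 9.259

9.259


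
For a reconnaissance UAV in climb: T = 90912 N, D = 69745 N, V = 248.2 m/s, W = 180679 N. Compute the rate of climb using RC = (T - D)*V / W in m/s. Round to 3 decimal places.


Step 1: Excess thrust = T - D = 90912 - 69745 = 21167 N
Step 2: Excess power = 21167 * 248.2 = 5253649.4 W
Step 3: RC = 5253649.4 / 180679 = 29.077 m/s

29.077


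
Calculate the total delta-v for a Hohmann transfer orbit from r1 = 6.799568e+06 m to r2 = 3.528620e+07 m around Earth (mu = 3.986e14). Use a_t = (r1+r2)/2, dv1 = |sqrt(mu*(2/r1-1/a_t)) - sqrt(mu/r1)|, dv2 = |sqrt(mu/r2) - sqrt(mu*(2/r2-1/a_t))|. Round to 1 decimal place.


Step 1: Transfer semi-major axis a_t = (6.799568e+06 + 3.528620e+07) / 2 = 2.104288e+07 m
Step 2: v1 (circular at r1) = sqrt(mu/r1) = 7656.46 m/s
Step 3: v_t1 = sqrt(mu*(2/r1 - 1/a_t)) = 9914.66 m/s
Step 4: dv1 = |9914.66 - 7656.46| = 2258.2 m/s
Step 5: v2 (circular at r2) = 3360.98 m/s, v_t2 = 1910.53 m/s
Step 6: dv2 = |3360.98 - 1910.53| = 1450.45 m/s
Step 7: Total delta-v = 2258.2 + 1450.45 = 3708.7 m/s

3708.7


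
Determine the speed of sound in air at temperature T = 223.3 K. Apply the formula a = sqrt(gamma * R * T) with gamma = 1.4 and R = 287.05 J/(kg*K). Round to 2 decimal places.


Step 1: gamma * R * T = 1.4 * 287.05 * 223.3 = 89737.571
Step 2: a = sqrt(89737.571) = 299.56 m/s

299.56


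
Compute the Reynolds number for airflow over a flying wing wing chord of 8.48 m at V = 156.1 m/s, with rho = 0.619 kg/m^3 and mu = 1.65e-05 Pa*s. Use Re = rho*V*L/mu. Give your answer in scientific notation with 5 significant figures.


Step 1: Numerator = rho * V * L = 0.619 * 156.1 * 8.48 = 819.387632
Step 2: Re = 819.387632 / 1.65e-05
Step 3: Re = 4.9660e+07

4.9660e+07


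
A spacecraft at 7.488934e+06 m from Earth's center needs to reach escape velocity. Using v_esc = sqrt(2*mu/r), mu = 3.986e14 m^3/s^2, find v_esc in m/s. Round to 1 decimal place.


Step 1: 2*mu/r = 2 * 3.986e14 / 7.488934e+06 = 106450397.3463
Step 2: v_esc = sqrt(106450397.3463) = 10317.5 m/s

10317.5


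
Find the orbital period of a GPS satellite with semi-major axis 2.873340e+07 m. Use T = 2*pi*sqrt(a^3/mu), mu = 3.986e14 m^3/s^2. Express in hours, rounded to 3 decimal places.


Step 1: a^3 / mu = 2.372253e+22 / 3.986e14 = 5.951463e+07
Step 2: sqrt(5.951463e+07) = 7714.5728 s
Step 3: T = 2*pi * 7714.5728 = 48472.09 s
Step 4: T in hours = 48472.09 / 3600 = 13.464 hours

13.464


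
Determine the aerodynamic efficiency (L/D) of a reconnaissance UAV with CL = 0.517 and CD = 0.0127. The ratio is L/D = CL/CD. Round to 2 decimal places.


Step 1: L/D = CL / CD = 0.517 / 0.0127
Step 2: L/D = 40.71

40.71


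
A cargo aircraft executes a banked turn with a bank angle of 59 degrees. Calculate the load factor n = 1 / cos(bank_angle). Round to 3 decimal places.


Step 1: Convert 59 degrees to radians = 1.029744
Step 2: cos(59 deg) = 0.515038
Step 3: n = 1 / 0.515038 = 1.942

1.942


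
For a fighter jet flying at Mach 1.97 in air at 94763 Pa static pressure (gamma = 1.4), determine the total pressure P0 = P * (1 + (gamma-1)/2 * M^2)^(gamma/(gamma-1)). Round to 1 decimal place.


Step 1: (gamma-1)/2 * M^2 = 0.2 * 3.8809 = 0.77618
Step 2: 1 + 0.77618 = 1.77618
Step 3: Exponent gamma/(gamma-1) = 3.5
Step 4: P0 = 94763 * 1.77618^3.5 = 707690.3 Pa

707690.3


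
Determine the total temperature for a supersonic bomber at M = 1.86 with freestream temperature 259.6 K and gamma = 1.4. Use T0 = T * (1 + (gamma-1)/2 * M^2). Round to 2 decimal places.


Step 1: (gamma-1)/2 = 0.2
Step 2: M^2 = 3.4596
Step 3: 1 + 0.2 * 3.4596 = 1.69192
Step 4: T0 = 259.6 * 1.69192 = 439.22 K

439.22


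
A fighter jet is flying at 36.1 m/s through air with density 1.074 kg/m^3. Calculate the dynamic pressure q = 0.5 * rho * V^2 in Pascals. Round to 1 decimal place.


Step 1: V^2 = 36.1^2 = 1303.21
Step 2: q = 0.5 * 1.074 * 1303.21
Step 3: q = 699.8 Pa

699.8


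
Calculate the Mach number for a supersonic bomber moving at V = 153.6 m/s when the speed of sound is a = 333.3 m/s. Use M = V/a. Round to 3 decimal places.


Step 1: M = V / a = 153.6 / 333.3
Step 2: M = 0.461

0.461


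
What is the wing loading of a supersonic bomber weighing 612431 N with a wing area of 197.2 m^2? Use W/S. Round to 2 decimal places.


Step 1: Wing loading = W / S = 612431 / 197.2
Step 2: Wing loading = 3105.63 N/m^2

3105.63


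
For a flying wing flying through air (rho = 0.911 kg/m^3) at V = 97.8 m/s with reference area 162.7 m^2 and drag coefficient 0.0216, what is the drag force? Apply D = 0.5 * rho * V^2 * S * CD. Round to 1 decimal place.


Step 1: Dynamic pressure q = 0.5 * 0.911 * 97.8^2 = 4356.7846 Pa
Step 2: Drag D = q * S * CD = 4356.7846 * 162.7 * 0.0216
Step 3: D = 15311.1 N

15311.1


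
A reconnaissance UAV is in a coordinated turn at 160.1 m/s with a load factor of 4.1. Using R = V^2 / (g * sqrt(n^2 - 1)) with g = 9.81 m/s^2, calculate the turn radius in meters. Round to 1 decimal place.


Step 1: V^2 = 160.1^2 = 25632.01
Step 2: n^2 - 1 = 4.1^2 - 1 = 15.81
Step 3: sqrt(15.81) = 3.976179
Step 4: R = 25632.01 / (9.81 * 3.976179) = 657.1 m

657.1


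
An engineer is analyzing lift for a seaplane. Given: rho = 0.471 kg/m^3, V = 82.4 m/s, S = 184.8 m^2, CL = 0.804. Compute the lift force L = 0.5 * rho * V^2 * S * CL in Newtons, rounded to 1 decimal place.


Step 1: Calculate dynamic pressure q = 0.5 * 0.471 * 82.4^2 = 0.5 * 0.471 * 6789.76 = 1598.9885 Pa
Step 2: Multiply by wing area and lift coefficient: L = 1598.9885 * 184.8 * 0.804
Step 3: L = 295493.0711 * 0.804 = 237576.4 N

237576.4


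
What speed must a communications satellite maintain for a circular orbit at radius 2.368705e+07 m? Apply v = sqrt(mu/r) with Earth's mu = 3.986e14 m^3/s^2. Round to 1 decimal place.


Step 1: mu / r = 3.986e14 / 2.368705e+07 = 16827760.3163
Step 2: v = sqrt(16827760.3163) = 4102.2 m/s

4102.2


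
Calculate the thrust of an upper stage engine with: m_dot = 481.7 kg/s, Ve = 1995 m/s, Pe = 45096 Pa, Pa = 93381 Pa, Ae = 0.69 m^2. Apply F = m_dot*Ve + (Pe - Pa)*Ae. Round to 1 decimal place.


Step 1: Momentum thrust = m_dot * Ve = 481.7 * 1995 = 960991.5 N
Step 2: Pressure thrust = (Pe - Pa) * Ae = (45096 - 93381) * 0.69 = -33316.65 N
Step 3: Total thrust F = 960991.5 + -33316.65 = 927674.9 N

927674.9


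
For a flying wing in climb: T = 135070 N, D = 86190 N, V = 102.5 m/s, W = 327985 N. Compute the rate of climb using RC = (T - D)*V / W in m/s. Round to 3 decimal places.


Step 1: Excess thrust = T - D = 135070 - 86190 = 48880 N
Step 2: Excess power = 48880 * 102.5 = 5010200.0 W
Step 3: RC = 5010200.0 / 327985 = 15.276 m/s

15.276


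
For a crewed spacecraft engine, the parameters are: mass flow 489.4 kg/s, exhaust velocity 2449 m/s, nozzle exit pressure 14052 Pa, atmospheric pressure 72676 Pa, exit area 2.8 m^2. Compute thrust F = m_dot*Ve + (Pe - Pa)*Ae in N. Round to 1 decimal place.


Step 1: Momentum thrust = m_dot * Ve = 489.4 * 2449 = 1198540.6 N
Step 2: Pressure thrust = (Pe - Pa) * Ae = (14052 - 72676) * 2.8 = -164147.2 N
Step 3: Total thrust F = 1198540.6 + -164147.2 = 1034393.4 N

1034393.4


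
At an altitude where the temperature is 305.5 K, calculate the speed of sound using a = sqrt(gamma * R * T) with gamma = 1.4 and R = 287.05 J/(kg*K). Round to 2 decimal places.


Step 1: gamma * R * T = 1.4 * 287.05 * 305.5 = 122771.285
Step 2: a = sqrt(122771.285) = 350.39 m/s

350.39


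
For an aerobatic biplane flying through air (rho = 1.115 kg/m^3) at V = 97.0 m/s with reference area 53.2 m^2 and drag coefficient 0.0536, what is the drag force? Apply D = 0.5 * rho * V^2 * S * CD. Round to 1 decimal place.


Step 1: Dynamic pressure q = 0.5 * 1.115 * 97.0^2 = 5245.5175 Pa
Step 2: Drag D = q * S * CD = 5245.5175 * 53.2 * 0.0536
Step 3: D = 14957.7 N

14957.7


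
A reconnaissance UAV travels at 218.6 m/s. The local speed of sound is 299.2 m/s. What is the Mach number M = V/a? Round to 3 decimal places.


Step 1: M = V / a = 218.6 / 299.2
Step 2: M = 0.731

0.731


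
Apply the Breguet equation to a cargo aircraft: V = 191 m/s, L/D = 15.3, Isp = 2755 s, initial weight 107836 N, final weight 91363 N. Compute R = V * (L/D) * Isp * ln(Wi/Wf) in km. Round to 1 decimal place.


Step 1: Coefficient = V * (L/D) * Isp = 191 * 15.3 * 2755 = 8050936.5 m
Step 2: Wi/Wf = 107836 / 91363 = 1.180303
Step 3: ln(1.180303) = 0.165771
Step 4: R = 8050936.5 * 0.165771 = 1334611.6 m = 1334.6 km

1334.6


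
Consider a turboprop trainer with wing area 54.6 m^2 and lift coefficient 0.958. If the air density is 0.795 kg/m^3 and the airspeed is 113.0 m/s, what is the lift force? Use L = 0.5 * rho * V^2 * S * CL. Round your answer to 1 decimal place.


Step 1: Calculate dynamic pressure q = 0.5 * 0.795 * 113.0^2 = 0.5 * 0.795 * 12769.0 = 5075.6775 Pa
Step 2: Multiply by wing area and lift coefficient: L = 5075.6775 * 54.6 * 0.958
Step 3: L = 277131.9915 * 0.958 = 265492.4 N

265492.4


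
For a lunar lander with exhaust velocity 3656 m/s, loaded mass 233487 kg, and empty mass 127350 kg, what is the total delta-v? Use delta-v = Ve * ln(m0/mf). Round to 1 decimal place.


Step 1: Mass ratio m0/mf = 233487 / 127350 = 1.833428
Step 2: ln(1.833428) = 0.606187
Step 3: delta-v = 3656 * 0.606187 = 2216.2 m/s

2216.2


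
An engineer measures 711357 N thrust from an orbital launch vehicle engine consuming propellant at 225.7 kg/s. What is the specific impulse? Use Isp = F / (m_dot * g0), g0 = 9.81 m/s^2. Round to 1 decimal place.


Step 1: m_dot * g0 = 225.7 * 9.81 = 2214.12
Step 2: Isp = 711357 / 2214.12 = 321.3 s

321.3


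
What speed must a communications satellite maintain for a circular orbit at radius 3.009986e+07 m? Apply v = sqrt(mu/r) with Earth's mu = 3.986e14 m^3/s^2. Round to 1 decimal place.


Step 1: mu / r = 3.986e14 / 3.009986e+07 = 13242586.5104
Step 2: v = sqrt(13242586.5104) = 3639.0 m/s

3639.0


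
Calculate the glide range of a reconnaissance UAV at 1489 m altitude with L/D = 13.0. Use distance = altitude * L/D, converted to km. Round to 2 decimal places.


Step 1: Glide distance = altitude * L/D = 1489 * 13.0 = 19357.0 m
Step 2: Convert to km: 19357.0 / 1000 = 19.36 km

19.36


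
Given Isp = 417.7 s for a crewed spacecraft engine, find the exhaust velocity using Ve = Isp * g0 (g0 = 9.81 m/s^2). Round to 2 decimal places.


Step 1: Ve = Isp * g0 = 417.7 * 9.81
Step 2: Ve = 4097.64 m/s

4097.64


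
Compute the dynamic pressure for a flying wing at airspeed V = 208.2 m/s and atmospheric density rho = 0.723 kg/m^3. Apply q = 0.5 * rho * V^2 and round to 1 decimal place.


Step 1: V^2 = 208.2^2 = 43347.24
Step 2: q = 0.5 * 0.723 * 43347.24
Step 3: q = 15670.0 Pa

15670.0


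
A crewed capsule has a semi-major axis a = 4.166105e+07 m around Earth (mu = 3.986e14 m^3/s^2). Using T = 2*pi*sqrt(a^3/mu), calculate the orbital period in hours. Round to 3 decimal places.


Step 1: a^3 / mu = 7.230871e+22 / 3.986e14 = 1.814067e+08
Step 2: sqrt(1.814067e+08) = 13468.7307 s
Step 3: T = 2*pi * 13468.7307 = 84626.53 s
Step 4: T in hours = 84626.53 / 3600 = 23.507 hours

23.507


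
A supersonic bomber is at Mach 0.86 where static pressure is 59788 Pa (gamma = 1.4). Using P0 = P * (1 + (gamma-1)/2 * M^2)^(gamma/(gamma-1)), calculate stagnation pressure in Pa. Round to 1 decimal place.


Step 1: (gamma-1)/2 * M^2 = 0.2 * 0.7396 = 0.14792
Step 2: 1 + 0.14792 = 1.14792
Step 3: Exponent gamma/(gamma-1) = 3.5
Step 4: P0 = 59788 * 1.14792^3.5 = 96895.7 Pa

96895.7


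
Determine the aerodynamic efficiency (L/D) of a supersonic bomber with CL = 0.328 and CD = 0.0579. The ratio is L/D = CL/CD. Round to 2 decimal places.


Step 1: L/D = CL / CD = 0.328 / 0.0579
Step 2: L/D = 5.66

5.66


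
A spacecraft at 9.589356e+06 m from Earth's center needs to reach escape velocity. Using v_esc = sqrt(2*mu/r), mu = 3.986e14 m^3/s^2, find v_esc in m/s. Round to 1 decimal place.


Step 1: 2*mu/r = 2 * 3.986e14 / 9.589356e+06 = 83133841.3132
Step 2: v_esc = sqrt(83133841.3132) = 9117.8 m/s

9117.8


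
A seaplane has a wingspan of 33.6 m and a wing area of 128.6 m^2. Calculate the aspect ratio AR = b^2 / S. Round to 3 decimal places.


Step 1: b^2 = 33.6^2 = 1128.96
Step 2: AR = 1128.96 / 128.6 = 8.779

8.779


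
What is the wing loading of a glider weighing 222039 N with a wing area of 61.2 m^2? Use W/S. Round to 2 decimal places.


Step 1: Wing loading = W / S = 222039 / 61.2
Step 2: Wing loading = 3628.09 N/m^2

3628.09


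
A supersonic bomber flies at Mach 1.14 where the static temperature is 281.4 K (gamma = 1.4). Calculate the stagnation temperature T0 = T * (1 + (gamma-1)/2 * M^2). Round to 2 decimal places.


Step 1: (gamma-1)/2 = 0.2
Step 2: M^2 = 1.2996
Step 3: 1 + 0.2 * 1.2996 = 1.25992
Step 4: T0 = 281.4 * 1.25992 = 354.54 K

354.54


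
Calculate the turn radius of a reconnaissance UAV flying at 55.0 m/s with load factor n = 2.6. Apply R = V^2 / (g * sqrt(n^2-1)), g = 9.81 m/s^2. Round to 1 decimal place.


Step 1: V^2 = 55.0^2 = 3025.0
Step 2: n^2 - 1 = 2.6^2 - 1 = 5.76
Step 3: sqrt(5.76) = 2.4
Step 4: R = 3025.0 / (9.81 * 2.4) = 128.5 m

128.5


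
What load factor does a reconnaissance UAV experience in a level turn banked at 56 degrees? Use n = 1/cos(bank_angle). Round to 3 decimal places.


Step 1: Convert 56 degrees to radians = 0.977384
Step 2: cos(56 deg) = 0.559193
Step 3: n = 1 / 0.559193 = 1.788

1.788


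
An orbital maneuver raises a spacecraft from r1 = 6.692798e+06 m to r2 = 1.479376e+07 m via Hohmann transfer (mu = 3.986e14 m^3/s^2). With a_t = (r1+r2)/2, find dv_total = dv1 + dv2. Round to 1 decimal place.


Step 1: Transfer semi-major axis a_t = (6.692798e+06 + 1.479376e+07) / 2 = 1.074328e+07 m
Step 2: v1 (circular at r1) = sqrt(mu/r1) = 7717.29 m/s
Step 3: v_t1 = sqrt(mu*(2/r1 - 1/a_t)) = 9055.98 m/s
Step 4: dv1 = |9055.98 - 7717.29| = 1338.69 m/s
Step 5: v2 (circular at r2) = 5190.74 m/s, v_t2 = 4096.99 m/s
Step 6: dv2 = |5190.74 - 4096.99| = 1093.75 m/s
Step 7: Total delta-v = 1338.69 + 1093.75 = 2432.4 m/s

2432.4


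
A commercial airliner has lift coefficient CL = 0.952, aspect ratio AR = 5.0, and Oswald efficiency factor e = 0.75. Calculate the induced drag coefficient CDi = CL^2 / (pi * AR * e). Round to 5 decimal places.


Step 1: CL^2 = 0.952^2 = 0.906304
Step 2: pi * AR * e = 3.14159 * 5.0 * 0.75 = 11.780972
Step 3: CDi = 0.906304 / 11.780972 = 0.07693

0.07693


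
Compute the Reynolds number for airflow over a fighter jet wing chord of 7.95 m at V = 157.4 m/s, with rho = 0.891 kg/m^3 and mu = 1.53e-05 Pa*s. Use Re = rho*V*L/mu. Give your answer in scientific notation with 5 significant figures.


Step 1: Numerator = rho * V * L = 0.891 * 157.4 * 7.95 = 1114.93503
Step 2: Re = 1114.93503 / 1.53e-05
Step 3: Re = 7.2872e+07

7.2872e+07


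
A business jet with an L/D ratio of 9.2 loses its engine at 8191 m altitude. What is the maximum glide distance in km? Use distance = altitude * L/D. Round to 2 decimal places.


Step 1: Glide distance = altitude * L/D = 8191 * 9.2 = 75357.2 m
Step 2: Convert to km: 75357.2 / 1000 = 75.36 km

75.36


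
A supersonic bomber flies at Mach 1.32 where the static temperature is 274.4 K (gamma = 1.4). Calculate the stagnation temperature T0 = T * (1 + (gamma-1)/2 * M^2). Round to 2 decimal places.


Step 1: (gamma-1)/2 = 0.2
Step 2: M^2 = 1.7424
Step 3: 1 + 0.2 * 1.7424 = 1.34848
Step 4: T0 = 274.4 * 1.34848 = 370.02 K

370.02


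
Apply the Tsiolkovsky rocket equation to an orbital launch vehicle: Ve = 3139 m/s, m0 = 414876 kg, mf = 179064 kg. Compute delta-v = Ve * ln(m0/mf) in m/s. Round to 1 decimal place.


Step 1: Mass ratio m0/mf = 414876 / 179064 = 2.316915
Step 2: ln(2.316915) = 0.840236
Step 3: delta-v = 3139 * 0.840236 = 2637.5 m/s

2637.5


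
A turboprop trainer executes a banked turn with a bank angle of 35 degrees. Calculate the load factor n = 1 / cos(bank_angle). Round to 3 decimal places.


Step 1: Convert 35 degrees to radians = 0.610865
Step 2: cos(35 deg) = 0.819152
Step 3: n = 1 / 0.819152 = 1.221

1.221


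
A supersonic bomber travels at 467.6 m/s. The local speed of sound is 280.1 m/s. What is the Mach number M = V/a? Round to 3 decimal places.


Step 1: M = V / a = 467.6 / 280.1
Step 2: M = 1.669

1.669


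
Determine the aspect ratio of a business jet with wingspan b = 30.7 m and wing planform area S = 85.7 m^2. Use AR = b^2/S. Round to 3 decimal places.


Step 1: b^2 = 30.7^2 = 942.49
Step 2: AR = 942.49 / 85.7 = 10.998

10.998


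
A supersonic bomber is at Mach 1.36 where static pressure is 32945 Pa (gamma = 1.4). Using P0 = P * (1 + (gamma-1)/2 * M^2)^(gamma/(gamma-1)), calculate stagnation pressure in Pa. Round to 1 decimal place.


Step 1: (gamma-1)/2 * M^2 = 0.2 * 1.8496 = 0.36992
Step 2: 1 + 0.36992 = 1.36992
Step 3: Exponent gamma/(gamma-1) = 3.5
Step 4: P0 = 32945 * 1.36992^3.5 = 99134.0 Pa

99134.0


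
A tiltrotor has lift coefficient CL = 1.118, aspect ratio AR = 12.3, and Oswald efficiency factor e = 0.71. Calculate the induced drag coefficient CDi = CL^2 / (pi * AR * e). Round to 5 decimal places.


Step 1: CL^2 = 1.118^2 = 1.249924
Step 2: pi * AR * e = 3.14159 * 12.3 * 0.71 = 27.435529
Step 3: CDi = 1.249924 / 27.435529 = 0.04556

0.04556


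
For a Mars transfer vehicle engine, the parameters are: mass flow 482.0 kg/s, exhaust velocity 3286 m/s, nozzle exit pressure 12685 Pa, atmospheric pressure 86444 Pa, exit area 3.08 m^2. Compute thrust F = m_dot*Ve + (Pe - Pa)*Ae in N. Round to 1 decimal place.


Step 1: Momentum thrust = m_dot * Ve = 482.0 * 3286 = 1583852.0 N
Step 2: Pressure thrust = (Pe - Pa) * Ae = (12685 - 86444) * 3.08 = -227177.72 N
Step 3: Total thrust F = 1583852.0 + -227177.72 = 1356674.3 N

1356674.3


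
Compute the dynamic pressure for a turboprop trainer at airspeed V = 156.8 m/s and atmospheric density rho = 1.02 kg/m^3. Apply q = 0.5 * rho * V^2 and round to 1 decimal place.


Step 1: V^2 = 156.8^2 = 24586.24
Step 2: q = 0.5 * 1.02 * 24586.24
Step 3: q = 12539.0 Pa

12539.0


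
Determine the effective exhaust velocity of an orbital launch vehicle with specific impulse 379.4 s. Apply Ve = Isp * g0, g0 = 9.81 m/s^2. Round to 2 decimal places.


Step 1: Ve = Isp * g0 = 379.4 * 9.81
Step 2: Ve = 3721.91 m/s

3721.91


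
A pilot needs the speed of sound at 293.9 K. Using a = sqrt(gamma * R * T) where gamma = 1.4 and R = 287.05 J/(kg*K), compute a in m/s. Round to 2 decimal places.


Step 1: gamma * R * T = 1.4 * 287.05 * 293.9 = 118109.593
Step 2: a = sqrt(118109.593) = 343.67 m/s

343.67


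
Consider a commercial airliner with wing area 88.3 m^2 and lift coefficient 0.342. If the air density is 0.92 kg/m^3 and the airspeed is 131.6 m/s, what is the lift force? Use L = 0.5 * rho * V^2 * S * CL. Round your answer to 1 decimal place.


Step 1: Calculate dynamic pressure q = 0.5 * 0.92 * 131.6^2 = 0.5 * 0.92 * 17318.56 = 7966.5376 Pa
Step 2: Multiply by wing area and lift coefficient: L = 7966.5376 * 88.3 * 0.342
Step 3: L = 703445.2701 * 0.342 = 240578.3 N

240578.3


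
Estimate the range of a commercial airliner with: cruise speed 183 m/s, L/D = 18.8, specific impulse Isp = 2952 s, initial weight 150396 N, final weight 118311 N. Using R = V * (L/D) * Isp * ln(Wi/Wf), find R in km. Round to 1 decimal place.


Step 1: Coefficient = V * (L/D) * Isp = 183 * 18.8 * 2952 = 10156060.8 m
Step 2: Wi/Wf = 150396 / 118311 = 1.271192
Step 3: ln(1.271192) = 0.239955
Step 4: R = 10156060.8 * 0.239955 = 2436998.2 m = 2437.0 km

2437.0


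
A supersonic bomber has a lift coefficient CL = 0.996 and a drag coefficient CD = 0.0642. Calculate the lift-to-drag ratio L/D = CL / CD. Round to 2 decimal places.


Step 1: L/D = CL / CD = 0.996 / 0.0642
Step 2: L/D = 15.51

15.51


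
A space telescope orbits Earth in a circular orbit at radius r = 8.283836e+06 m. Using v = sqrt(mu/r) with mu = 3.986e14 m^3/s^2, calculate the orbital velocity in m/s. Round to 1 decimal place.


Step 1: mu / r = 3.986e14 / 8.283836e+06 = 48117804.3602
Step 2: v = sqrt(48117804.3602) = 6936.7 m/s

6936.7


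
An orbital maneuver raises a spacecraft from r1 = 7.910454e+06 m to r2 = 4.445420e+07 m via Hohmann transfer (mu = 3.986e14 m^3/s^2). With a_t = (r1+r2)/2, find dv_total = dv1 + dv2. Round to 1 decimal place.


Step 1: Transfer semi-major axis a_t = (7.910454e+06 + 4.445420e+07) / 2 = 2.618233e+07 m
Step 2: v1 (circular at r1) = sqrt(mu/r1) = 7098.52 m/s
Step 3: v_t1 = sqrt(mu*(2/r1 - 1/a_t)) = 9249.54 m/s
Step 4: dv1 = |9249.54 - 7098.52| = 2151.02 m/s
Step 5: v2 (circular at r2) = 2994.42 m/s, v_t2 = 1645.92 m/s
Step 6: dv2 = |2994.42 - 1645.92| = 1348.5 m/s
Step 7: Total delta-v = 2151.02 + 1348.5 = 3499.5 m/s

3499.5


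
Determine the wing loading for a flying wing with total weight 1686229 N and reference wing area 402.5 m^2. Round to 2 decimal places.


Step 1: Wing loading = W / S = 1686229 / 402.5
Step 2: Wing loading = 4189.39 N/m^2

4189.39


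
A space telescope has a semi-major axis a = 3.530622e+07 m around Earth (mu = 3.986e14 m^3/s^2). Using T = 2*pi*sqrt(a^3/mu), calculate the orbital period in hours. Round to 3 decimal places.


Step 1: a^3 / mu = 4.401023e+22 / 3.986e14 = 1.104120e+08
Step 2: sqrt(1.104120e+08) = 10507.7126 s
Step 3: T = 2*pi * 10507.7126 = 66021.91 s
Step 4: T in hours = 66021.91 / 3600 = 18.339 hours

18.339


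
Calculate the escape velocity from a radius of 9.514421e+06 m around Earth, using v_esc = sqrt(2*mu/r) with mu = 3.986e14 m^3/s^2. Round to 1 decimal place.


Step 1: 2*mu/r = 2 * 3.986e14 / 9.514421e+06 = 83788598.3813
Step 2: v_esc = sqrt(83788598.3813) = 9153.6 m/s

9153.6


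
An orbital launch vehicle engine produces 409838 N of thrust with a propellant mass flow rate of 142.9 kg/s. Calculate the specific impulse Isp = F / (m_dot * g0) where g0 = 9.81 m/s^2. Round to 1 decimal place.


Step 1: m_dot * g0 = 142.9 * 9.81 = 1401.85
Step 2: Isp = 409838 / 1401.85 = 292.4 s

292.4


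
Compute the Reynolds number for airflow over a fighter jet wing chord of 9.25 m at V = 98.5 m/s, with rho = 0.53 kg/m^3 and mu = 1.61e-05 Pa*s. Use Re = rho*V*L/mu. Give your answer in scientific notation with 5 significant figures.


Step 1: Numerator = rho * V * L = 0.53 * 98.5 * 9.25 = 482.89625
Step 2: Re = 482.89625 / 1.61e-05
Step 3: Re = 2.9994e+07

2.9994e+07


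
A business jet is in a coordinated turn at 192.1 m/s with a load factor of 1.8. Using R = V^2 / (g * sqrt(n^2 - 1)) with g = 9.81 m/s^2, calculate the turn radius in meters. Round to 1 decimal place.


Step 1: V^2 = 192.1^2 = 36902.41
Step 2: n^2 - 1 = 1.8^2 - 1 = 2.24
Step 3: sqrt(2.24) = 1.496663
Step 4: R = 36902.41 / (9.81 * 1.496663) = 2513.4 m

2513.4


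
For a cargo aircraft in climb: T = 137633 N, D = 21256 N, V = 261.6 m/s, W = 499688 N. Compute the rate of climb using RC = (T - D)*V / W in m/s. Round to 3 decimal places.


Step 1: Excess thrust = T - D = 137633 - 21256 = 116377 N
Step 2: Excess power = 116377 * 261.6 = 30444223.2 W
Step 3: RC = 30444223.2 / 499688 = 60.926 m/s

60.926


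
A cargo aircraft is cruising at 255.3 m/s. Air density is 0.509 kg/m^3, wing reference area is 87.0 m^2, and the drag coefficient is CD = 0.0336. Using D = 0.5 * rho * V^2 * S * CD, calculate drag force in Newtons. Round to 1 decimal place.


Step 1: Dynamic pressure q = 0.5 * 0.509 * 255.3^2 = 16587.8239 Pa
Step 2: Drag D = q * S * CD = 16587.8239 * 87.0 * 0.0336
Step 3: D = 48489.5 N

48489.5


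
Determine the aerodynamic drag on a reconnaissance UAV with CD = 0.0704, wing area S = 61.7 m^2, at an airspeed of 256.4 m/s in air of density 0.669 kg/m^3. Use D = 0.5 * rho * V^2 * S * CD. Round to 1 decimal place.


Step 1: Dynamic pressure q = 0.5 * 0.669 * 256.4^2 = 21990.3511 Pa
Step 2: Drag D = q * S * CD = 21990.3511 * 61.7 * 0.0704
Step 3: D = 95519.0 N

95519.0


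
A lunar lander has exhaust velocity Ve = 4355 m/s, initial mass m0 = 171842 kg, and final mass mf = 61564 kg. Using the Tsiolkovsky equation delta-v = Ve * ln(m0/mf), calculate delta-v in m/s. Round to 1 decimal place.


Step 1: Mass ratio m0/mf = 171842 / 61564 = 2.791274
Step 2: ln(2.791274) = 1.026498
Step 3: delta-v = 4355 * 1.026498 = 4470.4 m/s

4470.4


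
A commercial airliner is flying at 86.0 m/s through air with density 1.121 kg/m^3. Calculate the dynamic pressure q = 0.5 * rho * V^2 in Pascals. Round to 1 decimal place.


Step 1: V^2 = 86.0^2 = 7396.0
Step 2: q = 0.5 * 1.121 * 7396.0
Step 3: q = 4145.5 Pa

4145.5


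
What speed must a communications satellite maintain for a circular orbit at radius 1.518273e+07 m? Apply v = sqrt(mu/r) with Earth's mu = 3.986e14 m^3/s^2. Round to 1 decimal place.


Step 1: mu / r = 3.986e14 / 1.518273e+07 = 26253513.0375
Step 2: v = sqrt(26253513.0375) = 5123.8 m/s

5123.8


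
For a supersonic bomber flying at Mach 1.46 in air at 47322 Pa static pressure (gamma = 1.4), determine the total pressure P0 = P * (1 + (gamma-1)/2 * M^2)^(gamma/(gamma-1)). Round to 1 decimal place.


Step 1: (gamma-1)/2 * M^2 = 0.2 * 2.1316 = 0.42632
Step 2: 1 + 0.42632 = 1.42632
Step 3: Exponent gamma/(gamma-1) = 3.5
Step 4: P0 = 47322 * 1.42632^3.5 = 163991.9 Pa

163991.9


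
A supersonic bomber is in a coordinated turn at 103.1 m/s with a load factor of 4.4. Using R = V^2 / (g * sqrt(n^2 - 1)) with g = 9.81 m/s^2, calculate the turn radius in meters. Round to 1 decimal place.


Step 1: V^2 = 103.1^2 = 10629.61
Step 2: n^2 - 1 = 4.4^2 - 1 = 18.36
Step 3: sqrt(18.36) = 4.284857
Step 4: R = 10629.61 / (9.81 * 4.284857) = 252.9 m

252.9


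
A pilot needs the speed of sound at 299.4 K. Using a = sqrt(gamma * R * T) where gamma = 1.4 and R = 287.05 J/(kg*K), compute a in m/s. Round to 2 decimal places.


Step 1: gamma * R * T = 1.4 * 287.05 * 299.4 = 120319.878
Step 2: a = sqrt(120319.878) = 346.87 m/s

346.87


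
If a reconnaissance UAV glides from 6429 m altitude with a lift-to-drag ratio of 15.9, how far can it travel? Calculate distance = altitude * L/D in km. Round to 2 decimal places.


Step 1: Glide distance = altitude * L/D = 6429 * 15.9 = 102221.1 m
Step 2: Convert to km: 102221.1 / 1000 = 102.22 km

102.22


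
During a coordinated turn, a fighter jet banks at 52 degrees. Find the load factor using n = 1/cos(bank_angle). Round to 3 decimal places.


Step 1: Convert 52 degrees to radians = 0.907571
Step 2: cos(52 deg) = 0.615661
Step 3: n = 1 / 0.615661 = 1.624

1.624


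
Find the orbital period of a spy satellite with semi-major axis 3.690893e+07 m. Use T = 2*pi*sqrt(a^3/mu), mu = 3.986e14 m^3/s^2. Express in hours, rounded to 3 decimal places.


Step 1: a^3 / mu = 5.027990e+22 / 3.986e14 = 1.261412e+08
Step 2: sqrt(1.261412e+08) = 11231.2614 s
Step 3: T = 2*pi * 11231.2614 = 70568.1 s
Step 4: T in hours = 70568.1 / 3600 = 19.602 hours

19.602


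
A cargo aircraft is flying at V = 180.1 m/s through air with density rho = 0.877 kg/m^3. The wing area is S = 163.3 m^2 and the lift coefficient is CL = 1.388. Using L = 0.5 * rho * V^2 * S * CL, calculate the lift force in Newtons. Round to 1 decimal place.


Step 1: Calculate dynamic pressure q = 0.5 * 0.877 * 180.1^2 = 0.5 * 0.877 * 32436.01 = 14223.1904 Pa
Step 2: Multiply by wing area and lift coefficient: L = 14223.1904 * 163.3 * 1.388
Step 3: L = 2322646.9899 * 1.388 = 3223834.0 N

3223834.0
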